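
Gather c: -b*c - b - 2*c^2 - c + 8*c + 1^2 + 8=-b - 2*c^2 + c*(7 - b) + 9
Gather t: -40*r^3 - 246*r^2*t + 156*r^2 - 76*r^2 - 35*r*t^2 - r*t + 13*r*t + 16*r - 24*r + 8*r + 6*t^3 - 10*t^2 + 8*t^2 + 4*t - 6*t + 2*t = -40*r^3 + 80*r^2 + 6*t^3 + t^2*(-35*r - 2) + t*(-246*r^2 + 12*r)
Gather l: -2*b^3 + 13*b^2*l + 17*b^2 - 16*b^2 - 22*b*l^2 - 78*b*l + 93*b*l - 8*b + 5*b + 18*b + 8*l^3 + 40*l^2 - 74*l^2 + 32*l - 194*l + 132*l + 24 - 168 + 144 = -2*b^3 + b^2 + 15*b + 8*l^3 + l^2*(-22*b - 34) + l*(13*b^2 + 15*b - 30)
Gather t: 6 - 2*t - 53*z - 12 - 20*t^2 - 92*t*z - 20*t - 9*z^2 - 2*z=-20*t^2 + t*(-92*z - 22) - 9*z^2 - 55*z - 6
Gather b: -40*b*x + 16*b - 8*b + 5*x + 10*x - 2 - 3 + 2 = b*(8 - 40*x) + 15*x - 3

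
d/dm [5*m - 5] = 5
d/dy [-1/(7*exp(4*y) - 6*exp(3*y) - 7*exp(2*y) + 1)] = (28*exp(2*y) - 18*exp(y) - 14)*exp(2*y)/(7*exp(4*y) - 6*exp(3*y) - 7*exp(2*y) + 1)^2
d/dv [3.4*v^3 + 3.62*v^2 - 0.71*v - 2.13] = 10.2*v^2 + 7.24*v - 0.71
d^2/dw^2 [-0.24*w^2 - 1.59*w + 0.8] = -0.480000000000000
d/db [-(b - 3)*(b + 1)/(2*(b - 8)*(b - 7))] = (13*b^2 - 118*b + 157)/(2*(b^4 - 30*b^3 + 337*b^2 - 1680*b + 3136))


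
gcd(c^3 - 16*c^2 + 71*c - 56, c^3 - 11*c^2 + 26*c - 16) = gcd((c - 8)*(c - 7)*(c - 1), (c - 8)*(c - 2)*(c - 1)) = c^2 - 9*c + 8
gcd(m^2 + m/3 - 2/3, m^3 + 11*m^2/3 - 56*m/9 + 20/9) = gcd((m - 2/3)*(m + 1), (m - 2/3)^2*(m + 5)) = m - 2/3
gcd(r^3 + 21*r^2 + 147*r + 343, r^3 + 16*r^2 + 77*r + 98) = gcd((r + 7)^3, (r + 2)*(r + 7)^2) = r^2 + 14*r + 49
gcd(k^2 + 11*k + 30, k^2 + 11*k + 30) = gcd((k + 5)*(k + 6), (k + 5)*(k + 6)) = k^2 + 11*k + 30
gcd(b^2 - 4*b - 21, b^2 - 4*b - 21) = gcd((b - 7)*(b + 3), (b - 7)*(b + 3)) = b^2 - 4*b - 21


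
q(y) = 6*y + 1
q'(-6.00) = 6.00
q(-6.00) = -35.00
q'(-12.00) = 6.00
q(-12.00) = -71.00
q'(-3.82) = 6.00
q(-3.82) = -21.92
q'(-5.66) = 6.00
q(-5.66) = -32.96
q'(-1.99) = 6.00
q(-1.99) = -10.94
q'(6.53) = 6.00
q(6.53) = 40.18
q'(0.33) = 6.00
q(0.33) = 2.98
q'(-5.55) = 6.00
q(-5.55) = -32.30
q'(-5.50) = 6.00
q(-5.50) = -32.00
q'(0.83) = 6.00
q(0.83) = 5.98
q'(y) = 6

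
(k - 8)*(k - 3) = k^2 - 11*k + 24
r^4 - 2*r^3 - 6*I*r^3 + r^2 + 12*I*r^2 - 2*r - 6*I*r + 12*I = (r - 2)*(r - 6*I)*(r - I)*(r + I)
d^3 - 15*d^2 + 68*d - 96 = (d - 8)*(d - 4)*(d - 3)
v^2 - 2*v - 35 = (v - 7)*(v + 5)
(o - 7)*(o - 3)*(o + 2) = o^3 - 8*o^2 + o + 42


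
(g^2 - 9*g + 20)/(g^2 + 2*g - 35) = (g - 4)/(g + 7)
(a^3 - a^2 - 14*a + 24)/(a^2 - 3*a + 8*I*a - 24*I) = (a^2 + 2*a - 8)/(a + 8*I)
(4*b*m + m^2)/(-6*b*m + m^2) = (-4*b - m)/(6*b - m)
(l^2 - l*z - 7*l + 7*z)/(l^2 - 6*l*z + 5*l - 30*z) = (l^2 - l*z - 7*l + 7*z)/(l^2 - 6*l*z + 5*l - 30*z)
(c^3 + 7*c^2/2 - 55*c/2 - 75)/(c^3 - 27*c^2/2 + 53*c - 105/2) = (2*c^2 + 17*c + 30)/(2*c^2 - 17*c + 21)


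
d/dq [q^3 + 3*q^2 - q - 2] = 3*q^2 + 6*q - 1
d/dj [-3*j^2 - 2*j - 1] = -6*j - 2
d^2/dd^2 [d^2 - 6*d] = 2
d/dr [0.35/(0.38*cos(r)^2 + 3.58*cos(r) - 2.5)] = (0.266*cos(r) + 1.253)*sin(r)/(0.38*cos(r)^2 + 3.58*cos(r) - 2.5)^2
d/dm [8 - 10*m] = -10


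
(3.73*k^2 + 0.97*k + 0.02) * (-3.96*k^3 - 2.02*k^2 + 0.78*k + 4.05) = -14.7708*k^5 - 11.3758*k^4 + 0.8708*k^3 + 15.8227*k^2 + 3.9441*k + 0.081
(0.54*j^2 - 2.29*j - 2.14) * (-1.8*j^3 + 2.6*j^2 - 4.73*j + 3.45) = -0.972*j^5 + 5.526*j^4 - 4.6562*j^3 + 7.1307*j^2 + 2.2217*j - 7.383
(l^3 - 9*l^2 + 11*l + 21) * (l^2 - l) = l^5 - 10*l^4 + 20*l^3 + 10*l^2 - 21*l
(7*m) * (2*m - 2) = 14*m^2 - 14*m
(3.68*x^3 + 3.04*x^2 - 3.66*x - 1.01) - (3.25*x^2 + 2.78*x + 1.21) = 3.68*x^3 - 0.21*x^2 - 6.44*x - 2.22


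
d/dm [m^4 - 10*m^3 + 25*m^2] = 2*m*(2*m^2 - 15*m + 25)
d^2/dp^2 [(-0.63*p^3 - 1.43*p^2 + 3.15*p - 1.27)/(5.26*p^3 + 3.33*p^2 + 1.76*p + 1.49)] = (-5.6843418860808e-14*p^7 - 57.0594279999998*p^6 + 557.911368*p^5 + 48.0753480000001*p^4 - 168.368464*p^3 - 418.635336*p^2 - 87.106416*p - 18.135792)/(145.531576*p^9 + 276.399324*p^8 + 321.06777*p^7 + 345.567057*p^6 + 264.020772*p^5 + 163.275351*p^4 + 92.880506*p^3 + 36.025071*p^2 + 11.722128*p + 3.307949)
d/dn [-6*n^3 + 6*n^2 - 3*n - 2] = -18*n^2 + 12*n - 3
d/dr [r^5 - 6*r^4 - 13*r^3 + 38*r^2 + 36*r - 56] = 5*r^4 - 24*r^3 - 39*r^2 + 76*r + 36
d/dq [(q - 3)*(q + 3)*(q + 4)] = 3*q^2 + 8*q - 9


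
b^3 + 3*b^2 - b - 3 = (b - 1)*(b + 1)*(b + 3)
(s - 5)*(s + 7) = s^2 + 2*s - 35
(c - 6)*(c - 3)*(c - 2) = c^3 - 11*c^2 + 36*c - 36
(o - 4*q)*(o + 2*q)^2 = o^3 - 12*o*q^2 - 16*q^3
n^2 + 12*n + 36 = (n + 6)^2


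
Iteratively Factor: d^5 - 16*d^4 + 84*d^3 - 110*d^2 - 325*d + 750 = (d - 5)*(d^4 - 11*d^3 + 29*d^2 + 35*d - 150) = (d - 5)^2*(d^3 - 6*d^2 - d + 30) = (d - 5)^2*(d - 3)*(d^2 - 3*d - 10) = (d - 5)^3*(d - 3)*(d + 2)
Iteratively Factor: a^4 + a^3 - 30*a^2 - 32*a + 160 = (a + 4)*(a^3 - 3*a^2 - 18*a + 40) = (a + 4)^2*(a^2 - 7*a + 10) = (a - 5)*(a + 4)^2*(a - 2)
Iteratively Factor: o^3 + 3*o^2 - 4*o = (o + 4)*(o^2 - o) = o*(o + 4)*(o - 1)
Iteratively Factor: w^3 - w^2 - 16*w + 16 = (w - 1)*(w^2 - 16) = (w - 4)*(w - 1)*(w + 4)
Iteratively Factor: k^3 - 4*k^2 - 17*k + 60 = (k + 4)*(k^2 - 8*k + 15) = (k - 5)*(k + 4)*(k - 3)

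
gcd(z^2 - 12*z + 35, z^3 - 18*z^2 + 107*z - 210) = z^2 - 12*z + 35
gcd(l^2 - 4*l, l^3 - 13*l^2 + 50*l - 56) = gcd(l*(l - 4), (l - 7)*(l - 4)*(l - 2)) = l - 4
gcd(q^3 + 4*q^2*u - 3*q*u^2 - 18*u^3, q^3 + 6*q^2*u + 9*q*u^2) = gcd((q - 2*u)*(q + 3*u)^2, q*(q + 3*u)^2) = q^2 + 6*q*u + 9*u^2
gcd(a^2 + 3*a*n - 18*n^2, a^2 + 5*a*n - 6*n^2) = a + 6*n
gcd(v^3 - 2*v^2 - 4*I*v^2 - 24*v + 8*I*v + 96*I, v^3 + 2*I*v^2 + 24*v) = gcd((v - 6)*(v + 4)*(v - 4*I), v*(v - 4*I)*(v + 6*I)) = v - 4*I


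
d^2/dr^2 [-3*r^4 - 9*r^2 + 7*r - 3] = -36*r^2 - 18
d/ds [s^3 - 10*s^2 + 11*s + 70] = 3*s^2 - 20*s + 11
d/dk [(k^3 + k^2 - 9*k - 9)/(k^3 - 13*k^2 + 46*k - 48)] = 2*(-7*k^2 + 13*k + 47)/(k^4 - 20*k^3 + 132*k^2 - 320*k + 256)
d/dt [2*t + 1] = 2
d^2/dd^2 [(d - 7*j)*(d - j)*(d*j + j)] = 2*j*(3*d - 8*j + 1)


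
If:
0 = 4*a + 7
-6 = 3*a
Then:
No Solution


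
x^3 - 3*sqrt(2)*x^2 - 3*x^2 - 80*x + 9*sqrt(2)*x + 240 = (x - 3)*(x - 8*sqrt(2))*(x + 5*sqrt(2))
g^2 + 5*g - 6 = (g - 1)*(g + 6)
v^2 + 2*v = v*(v + 2)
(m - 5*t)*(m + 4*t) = m^2 - m*t - 20*t^2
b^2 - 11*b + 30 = (b - 6)*(b - 5)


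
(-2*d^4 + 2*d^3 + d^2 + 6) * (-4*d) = 8*d^5 - 8*d^4 - 4*d^3 - 24*d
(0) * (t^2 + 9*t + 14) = 0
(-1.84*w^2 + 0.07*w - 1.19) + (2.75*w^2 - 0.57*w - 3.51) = 0.91*w^2 - 0.5*w - 4.7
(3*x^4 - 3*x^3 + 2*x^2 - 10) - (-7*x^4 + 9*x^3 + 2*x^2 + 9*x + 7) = 10*x^4 - 12*x^3 - 9*x - 17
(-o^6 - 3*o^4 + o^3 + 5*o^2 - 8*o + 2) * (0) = 0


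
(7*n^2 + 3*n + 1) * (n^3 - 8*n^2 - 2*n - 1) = 7*n^5 - 53*n^4 - 37*n^3 - 21*n^2 - 5*n - 1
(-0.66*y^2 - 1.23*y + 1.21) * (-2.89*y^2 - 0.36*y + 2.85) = 1.9074*y^4 + 3.7923*y^3 - 4.9351*y^2 - 3.9411*y + 3.4485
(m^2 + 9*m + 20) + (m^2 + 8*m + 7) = 2*m^2 + 17*m + 27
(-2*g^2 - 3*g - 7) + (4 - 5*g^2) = -7*g^2 - 3*g - 3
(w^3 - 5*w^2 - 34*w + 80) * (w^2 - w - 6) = w^5 - 6*w^4 - 35*w^3 + 144*w^2 + 124*w - 480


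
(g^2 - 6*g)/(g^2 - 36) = g/(g + 6)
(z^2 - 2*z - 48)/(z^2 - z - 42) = (z - 8)/(z - 7)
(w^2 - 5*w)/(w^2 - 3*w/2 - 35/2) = 2*w/(2*w + 7)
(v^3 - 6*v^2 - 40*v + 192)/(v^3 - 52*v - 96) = (v - 4)/(v + 2)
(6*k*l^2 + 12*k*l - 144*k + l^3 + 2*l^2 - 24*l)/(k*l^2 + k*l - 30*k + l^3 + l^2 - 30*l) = (6*k*l - 24*k + l^2 - 4*l)/(k*l - 5*k + l^2 - 5*l)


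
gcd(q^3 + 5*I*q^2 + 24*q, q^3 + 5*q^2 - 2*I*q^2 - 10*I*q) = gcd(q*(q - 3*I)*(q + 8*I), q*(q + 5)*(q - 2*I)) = q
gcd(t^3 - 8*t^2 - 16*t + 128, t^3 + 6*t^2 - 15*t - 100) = t - 4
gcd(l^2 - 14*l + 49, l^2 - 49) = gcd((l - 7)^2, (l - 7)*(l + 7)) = l - 7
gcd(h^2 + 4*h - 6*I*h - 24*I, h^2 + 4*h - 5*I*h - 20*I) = h + 4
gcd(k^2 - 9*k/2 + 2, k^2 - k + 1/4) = k - 1/2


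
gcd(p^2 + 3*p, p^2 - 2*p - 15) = p + 3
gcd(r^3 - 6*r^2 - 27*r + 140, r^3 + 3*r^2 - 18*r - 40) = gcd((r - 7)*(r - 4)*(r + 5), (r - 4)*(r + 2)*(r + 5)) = r^2 + r - 20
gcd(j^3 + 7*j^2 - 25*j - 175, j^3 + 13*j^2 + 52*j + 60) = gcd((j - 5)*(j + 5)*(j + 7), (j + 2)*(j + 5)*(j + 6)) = j + 5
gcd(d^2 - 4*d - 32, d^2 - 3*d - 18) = 1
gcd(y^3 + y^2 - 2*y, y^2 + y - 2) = y^2 + y - 2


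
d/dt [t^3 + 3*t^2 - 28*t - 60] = 3*t^2 + 6*t - 28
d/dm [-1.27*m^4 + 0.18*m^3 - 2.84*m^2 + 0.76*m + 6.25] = -5.08*m^3 + 0.54*m^2 - 5.68*m + 0.76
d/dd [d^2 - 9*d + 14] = 2*d - 9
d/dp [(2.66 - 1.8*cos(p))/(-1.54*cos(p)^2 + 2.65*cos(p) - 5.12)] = (2.772*cos(p)^2 - 8.1928*cos(p) - 2.167)*sin(p)/(2.3716*cos(p)^4 - 8.162*cos(p)^3 + 22.7921*cos(p)^2 - 27.136*cos(p) + 26.2144)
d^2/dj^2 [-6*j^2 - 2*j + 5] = -12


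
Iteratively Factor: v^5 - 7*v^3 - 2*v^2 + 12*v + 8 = (v - 2)*(v^4 + 2*v^3 - 3*v^2 - 8*v - 4) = (v - 2)^2*(v^3 + 4*v^2 + 5*v + 2) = (v - 2)^2*(v + 1)*(v^2 + 3*v + 2) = (v - 2)^2*(v + 1)^2*(v + 2)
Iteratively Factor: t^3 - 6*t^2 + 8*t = (t)*(t^2 - 6*t + 8) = t*(t - 2)*(t - 4)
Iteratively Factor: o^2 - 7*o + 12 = (o - 3)*(o - 4)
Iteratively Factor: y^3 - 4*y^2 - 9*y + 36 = (y - 3)*(y^2 - y - 12) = (y - 3)*(y + 3)*(y - 4)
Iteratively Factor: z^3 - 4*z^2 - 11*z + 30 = (z + 3)*(z^2 - 7*z + 10) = (z - 5)*(z + 3)*(z - 2)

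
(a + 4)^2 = a^2 + 8*a + 16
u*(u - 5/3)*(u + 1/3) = u^3 - 4*u^2/3 - 5*u/9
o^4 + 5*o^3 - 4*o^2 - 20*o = o*(o - 2)*(o + 2)*(o + 5)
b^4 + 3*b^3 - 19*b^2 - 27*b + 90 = (b - 3)*(b - 2)*(b + 3)*(b + 5)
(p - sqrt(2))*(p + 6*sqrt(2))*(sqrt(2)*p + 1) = sqrt(2)*p^3 + 11*p^2 - 7*sqrt(2)*p - 12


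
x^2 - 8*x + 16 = (x - 4)^2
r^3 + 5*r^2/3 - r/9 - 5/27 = (r - 1/3)*(r + 1/3)*(r + 5/3)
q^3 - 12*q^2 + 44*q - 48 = (q - 6)*(q - 4)*(q - 2)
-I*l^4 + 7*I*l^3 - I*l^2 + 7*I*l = l*(l - 7)*(l - I)*(-I*l + 1)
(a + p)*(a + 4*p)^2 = a^3 + 9*a^2*p + 24*a*p^2 + 16*p^3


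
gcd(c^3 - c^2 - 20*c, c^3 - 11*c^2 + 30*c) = c^2 - 5*c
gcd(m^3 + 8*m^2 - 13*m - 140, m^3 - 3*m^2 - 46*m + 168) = m^2 + 3*m - 28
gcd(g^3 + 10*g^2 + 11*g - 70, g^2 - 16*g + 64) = 1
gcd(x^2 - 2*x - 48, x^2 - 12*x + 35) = 1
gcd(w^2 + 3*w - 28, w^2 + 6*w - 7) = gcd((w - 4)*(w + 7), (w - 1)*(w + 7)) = w + 7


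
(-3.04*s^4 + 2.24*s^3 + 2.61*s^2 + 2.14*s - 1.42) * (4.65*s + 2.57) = -14.136*s^5 + 2.6032*s^4 + 17.8933*s^3 + 16.6587*s^2 - 1.1032*s - 3.6494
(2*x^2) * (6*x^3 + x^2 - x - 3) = 12*x^5 + 2*x^4 - 2*x^3 - 6*x^2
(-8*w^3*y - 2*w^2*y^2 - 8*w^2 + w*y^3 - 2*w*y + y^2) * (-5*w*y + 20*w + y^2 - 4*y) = 40*w^4*y^2 - 160*w^4*y + 2*w^3*y^3 - 8*w^3*y^2 + 40*w^3*y - 160*w^3 - 7*w^2*y^4 + 28*w^2*y^3 + 2*w^2*y^2 - 8*w^2*y + w*y^5 - 4*w*y^4 - 7*w*y^3 + 28*w*y^2 + y^4 - 4*y^3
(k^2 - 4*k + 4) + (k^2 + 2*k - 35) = 2*k^2 - 2*k - 31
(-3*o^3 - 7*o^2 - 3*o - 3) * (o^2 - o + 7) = -3*o^5 - 4*o^4 - 17*o^3 - 49*o^2 - 18*o - 21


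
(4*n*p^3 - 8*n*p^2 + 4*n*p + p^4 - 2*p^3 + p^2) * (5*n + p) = 20*n^2*p^3 - 40*n^2*p^2 + 20*n^2*p + 9*n*p^4 - 18*n*p^3 + 9*n*p^2 + p^5 - 2*p^4 + p^3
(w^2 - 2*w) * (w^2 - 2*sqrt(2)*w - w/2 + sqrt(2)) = w^4 - 2*sqrt(2)*w^3 - 5*w^3/2 + w^2 + 5*sqrt(2)*w^2 - 2*sqrt(2)*w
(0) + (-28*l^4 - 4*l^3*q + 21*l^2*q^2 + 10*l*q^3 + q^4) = -28*l^4 - 4*l^3*q + 21*l^2*q^2 + 10*l*q^3 + q^4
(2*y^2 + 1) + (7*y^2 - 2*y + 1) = 9*y^2 - 2*y + 2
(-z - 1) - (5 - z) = -6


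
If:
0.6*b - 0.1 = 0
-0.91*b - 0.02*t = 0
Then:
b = 0.17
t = -7.58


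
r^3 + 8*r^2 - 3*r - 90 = (r - 3)*(r + 5)*(r + 6)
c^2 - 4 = (c - 2)*(c + 2)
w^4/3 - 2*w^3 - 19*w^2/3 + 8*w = w*(w/3 + 1)*(w - 8)*(w - 1)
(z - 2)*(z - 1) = z^2 - 3*z + 2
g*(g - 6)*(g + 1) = g^3 - 5*g^2 - 6*g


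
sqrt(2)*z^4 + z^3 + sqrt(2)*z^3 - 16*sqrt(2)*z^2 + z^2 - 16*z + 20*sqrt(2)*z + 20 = (z - 2)^2*(z + 5)*(sqrt(2)*z + 1)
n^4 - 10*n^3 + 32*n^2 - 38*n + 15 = (n - 5)*(n - 3)*(n - 1)^2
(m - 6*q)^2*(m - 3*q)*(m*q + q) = m^4*q - 15*m^3*q^2 + m^3*q + 72*m^2*q^3 - 15*m^2*q^2 - 108*m*q^4 + 72*m*q^3 - 108*q^4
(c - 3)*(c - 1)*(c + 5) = c^3 + c^2 - 17*c + 15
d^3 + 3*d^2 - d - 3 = (d - 1)*(d + 1)*(d + 3)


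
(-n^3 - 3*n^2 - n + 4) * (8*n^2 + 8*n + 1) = -8*n^5 - 32*n^4 - 33*n^3 + 21*n^2 + 31*n + 4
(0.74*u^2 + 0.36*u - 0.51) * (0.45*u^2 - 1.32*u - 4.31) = 0.333*u^4 - 0.8148*u^3 - 3.8941*u^2 - 0.8784*u + 2.1981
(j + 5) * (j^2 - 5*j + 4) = j^3 - 21*j + 20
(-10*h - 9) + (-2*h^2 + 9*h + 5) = -2*h^2 - h - 4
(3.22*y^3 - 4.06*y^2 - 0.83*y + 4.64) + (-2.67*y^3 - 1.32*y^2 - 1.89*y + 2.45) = 0.55*y^3 - 5.38*y^2 - 2.72*y + 7.09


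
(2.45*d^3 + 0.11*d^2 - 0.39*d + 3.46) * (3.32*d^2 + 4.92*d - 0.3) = 8.134*d^5 + 12.4192*d^4 - 1.4886*d^3 + 9.5354*d^2 + 17.1402*d - 1.038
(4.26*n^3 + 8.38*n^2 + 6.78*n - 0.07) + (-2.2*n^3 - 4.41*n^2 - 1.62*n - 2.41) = 2.06*n^3 + 3.97*n^2 + 5.16*n - 2.48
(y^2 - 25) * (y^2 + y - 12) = y^4 + y^3 - 37*y^2 - 25*y + 300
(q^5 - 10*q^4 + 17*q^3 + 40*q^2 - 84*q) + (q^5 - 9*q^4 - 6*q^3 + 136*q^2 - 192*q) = 2*q^5 - 19*q^4 + 11*q^3 + 176*q^2 - 276*q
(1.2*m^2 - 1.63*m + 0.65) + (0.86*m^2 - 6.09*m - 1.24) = 2.06*m^2 - 7.72*m - 0.59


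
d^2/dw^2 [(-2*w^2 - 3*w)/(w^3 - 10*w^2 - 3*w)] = 2*(-2*w^3 - 9*w^2 + 72*w - 249)/(w^6 - 30*w^5 + 291*w^4 - 820*w^3 - 873*w^2 - 270*w - 27)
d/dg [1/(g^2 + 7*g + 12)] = (-2*g - 7)/(g^2 + 7*g + 12)^2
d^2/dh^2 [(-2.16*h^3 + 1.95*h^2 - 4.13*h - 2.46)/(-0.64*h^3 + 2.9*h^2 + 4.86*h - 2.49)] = (-1.77635683940025e-15*h^7 + 6.42048*h^6 + 50.460672*h^5 - 111.59808*h^4 + 253.809616*h^3 - 242.076564*h^2 + 443.79558*h + 227.512926)/(0.262144*h^9 - 3.56352*h^8 + 10.175232*h^7 + 32.791672*h^6 - 104.996808*h^5 - 189.137196*h^4 + 107.677296*h^3 + 122.497542*h^2 - 90.397458*h + 15.438249)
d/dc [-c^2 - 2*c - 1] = -2*c - 2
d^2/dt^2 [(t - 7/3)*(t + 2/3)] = 2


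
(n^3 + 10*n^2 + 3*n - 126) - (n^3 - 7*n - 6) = 10*n^2 + 10*n - 120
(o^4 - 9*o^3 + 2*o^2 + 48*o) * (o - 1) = o^5 - 10*o^4 + 11*o^3 + 46*o^2 - 48*o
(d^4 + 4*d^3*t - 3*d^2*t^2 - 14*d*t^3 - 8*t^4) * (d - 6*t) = d^5 - 2*d^4*t - 27*d^3*t^2 + 4*d^2*t^3 + 76*d*t^4 + 48*t^5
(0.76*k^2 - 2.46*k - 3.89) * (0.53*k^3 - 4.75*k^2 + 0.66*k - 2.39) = 0.4028*k^5 - 4.9138*k^4 + 10.1249*k^3 + 15.0375*k^2 + 3.312*k + 9.2971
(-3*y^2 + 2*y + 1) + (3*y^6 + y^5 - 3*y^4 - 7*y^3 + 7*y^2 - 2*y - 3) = 3*y^6 + y^5 - 3*y^4 - 7*y^3 + 4*y^2 - 2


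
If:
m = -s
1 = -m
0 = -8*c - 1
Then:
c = -1/8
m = -1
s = 1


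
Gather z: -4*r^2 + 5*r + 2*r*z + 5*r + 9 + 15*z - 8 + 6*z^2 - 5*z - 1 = -4*r^2 + 10*r + 6*z^2 + z*(2*r + 10)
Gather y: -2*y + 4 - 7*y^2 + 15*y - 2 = -7*y^2 + 13*y + 2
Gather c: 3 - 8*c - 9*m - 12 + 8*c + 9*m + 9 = 0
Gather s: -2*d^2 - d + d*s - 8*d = -2*d^2 + d*s - 9*d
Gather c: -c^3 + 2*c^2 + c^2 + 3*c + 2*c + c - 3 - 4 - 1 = -c^3 + 3*c^2 + 6*c - 8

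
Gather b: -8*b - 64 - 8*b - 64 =-16*b - 128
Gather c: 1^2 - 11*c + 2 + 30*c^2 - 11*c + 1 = 30*c^2 - 22*c + 4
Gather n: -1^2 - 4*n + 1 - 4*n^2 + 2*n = -4*n^2 - 2*n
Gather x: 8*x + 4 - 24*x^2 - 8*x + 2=6 - 24*x^2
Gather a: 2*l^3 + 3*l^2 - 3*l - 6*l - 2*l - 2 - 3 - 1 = 2*l^3 + 3*l^2 - 11*l - 6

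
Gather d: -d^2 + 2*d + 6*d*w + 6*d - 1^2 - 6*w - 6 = -d^2 + d*(6*w + 8) - 6*w - 7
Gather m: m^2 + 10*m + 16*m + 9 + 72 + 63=m^2 + 26*m + 144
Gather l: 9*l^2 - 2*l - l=9*l^2 - 3*l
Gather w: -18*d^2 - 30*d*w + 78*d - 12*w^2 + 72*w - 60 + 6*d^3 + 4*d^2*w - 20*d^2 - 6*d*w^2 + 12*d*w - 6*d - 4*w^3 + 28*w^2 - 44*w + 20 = 6*d^3 - 38*d^2 + 72*d - 4*w^3 + w^2*(16 - 6*d) + w*(4*d^2 - 18*d + 28) - 40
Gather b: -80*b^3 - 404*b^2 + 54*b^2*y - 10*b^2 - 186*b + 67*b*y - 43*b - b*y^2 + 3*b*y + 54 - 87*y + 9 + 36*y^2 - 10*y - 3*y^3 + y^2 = -80*b^3 + b^2*(54*y - 414) + b*(-y^2 + 70*y - 229) - 3*y^3 + 37*y^2 - 97*y + 63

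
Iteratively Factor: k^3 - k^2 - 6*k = (k + 2)*(k^2 - 3*k) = (k - 3)*(k + 2)*(k)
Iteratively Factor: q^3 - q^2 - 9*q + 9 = (q + 3)*(q^2 - 4*q + 3) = (q - 1)*(q + 3)*(q - 3)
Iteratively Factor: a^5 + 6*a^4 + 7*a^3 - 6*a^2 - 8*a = (a + 4)*(a^4 + 2*a^3 - a^2 - 2*a) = (a + 1)*(a + 4)*(a^3 + a^2 - 2*a) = a*(a + 1)*(a + 4)*(a^2 + a - 2) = a*(a + 1)*(a + 2)*(a + 4)*(a - 1)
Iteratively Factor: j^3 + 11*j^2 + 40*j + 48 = (j + 4)*(j^2 + 7*j + 12) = (j + 3)*(j + 4)*(j + 4)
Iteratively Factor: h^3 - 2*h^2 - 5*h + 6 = (h - 3)*(h^2 + h - 2) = (h - 3)*(h + 2)*(h - 1)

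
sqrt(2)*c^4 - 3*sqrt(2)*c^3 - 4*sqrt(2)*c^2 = c^2*(c - 4)*(sqrt(2)*c + sqrt(2))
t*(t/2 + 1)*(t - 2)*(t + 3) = t^4/2 + 3*t^3/2 - 2*t^2 - 6*t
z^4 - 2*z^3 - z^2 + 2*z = z*(z - 2)*(z - 1)*(z + 1)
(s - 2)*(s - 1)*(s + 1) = s^3 - 2*s^2 - s + 2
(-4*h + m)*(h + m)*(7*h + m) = -28*h^3 - 25*h^2*m + 4*h*m^2 + m^3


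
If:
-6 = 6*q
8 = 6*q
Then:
No Solution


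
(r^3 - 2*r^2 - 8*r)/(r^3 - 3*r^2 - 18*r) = (-r^2 + 2*r + 8)/(-r^2 + 3*r + 18)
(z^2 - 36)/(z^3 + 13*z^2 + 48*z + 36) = (z - 6)/(z^2 + 7*z + 6)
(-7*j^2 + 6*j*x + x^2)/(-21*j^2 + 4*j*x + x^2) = (-j + x)/(-3*j + x)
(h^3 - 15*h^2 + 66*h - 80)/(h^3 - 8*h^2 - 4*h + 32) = (h - 5)/(h + 2)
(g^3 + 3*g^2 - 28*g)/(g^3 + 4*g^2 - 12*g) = (g^2 + 3*g - 28)/(g^2 + 4*g - 12)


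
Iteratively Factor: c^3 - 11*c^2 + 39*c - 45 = (c - 3)*(c^2 - 8*c + 15) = (c - 3)^2*(c - 5)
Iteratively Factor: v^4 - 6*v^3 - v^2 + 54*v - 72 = (v - 3)*(v^3 - 3*v^2 - 10*v + 24) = (v - 4)*(v - 3)*(v^2 + v - 6) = (v - 4)*(v - 3)*(v + 3)*(v - 2)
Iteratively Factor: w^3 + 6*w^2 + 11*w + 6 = (w + 1)*(w^2 + 5*w + 6) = (w + 1)*(w + 2)*(w + 3)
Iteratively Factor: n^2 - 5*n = (n)*(n - 5)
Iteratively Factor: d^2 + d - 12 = (d + 4)*(d - 3)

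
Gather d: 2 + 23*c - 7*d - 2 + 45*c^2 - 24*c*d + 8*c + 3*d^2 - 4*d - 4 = 45*c^2 + 31*c + 3*d^2 + d*(-24*c - 11) - 4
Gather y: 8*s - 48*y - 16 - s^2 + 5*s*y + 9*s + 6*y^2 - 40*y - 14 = -s^2 + 17*s + 6*y^2 + y*(5*s - 88) - 30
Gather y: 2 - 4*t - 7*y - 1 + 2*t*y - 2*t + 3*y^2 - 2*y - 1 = -6*t + 3*y^2 + y*(2*t - 9)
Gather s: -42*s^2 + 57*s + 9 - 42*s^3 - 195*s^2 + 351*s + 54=-42*s^3 - 237*s^2 + 408*s + 63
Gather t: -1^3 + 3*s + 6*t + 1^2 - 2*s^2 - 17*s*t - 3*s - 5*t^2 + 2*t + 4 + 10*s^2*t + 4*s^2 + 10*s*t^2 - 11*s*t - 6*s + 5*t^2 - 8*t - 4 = 2*s^2 + 10*s*t^2 - 6*s + t*(10*s^2 - 28*s)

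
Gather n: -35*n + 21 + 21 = 42 - 35*n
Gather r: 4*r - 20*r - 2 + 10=8 - 16*r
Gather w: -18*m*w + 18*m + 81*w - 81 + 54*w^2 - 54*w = 18*m + 54*w^2 + w*(27 - 18*m) - 81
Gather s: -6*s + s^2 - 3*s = s^2 - 9*s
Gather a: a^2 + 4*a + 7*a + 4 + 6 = a^2 + 11*a + 10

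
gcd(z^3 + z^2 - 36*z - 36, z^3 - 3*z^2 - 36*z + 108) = z^2 - 36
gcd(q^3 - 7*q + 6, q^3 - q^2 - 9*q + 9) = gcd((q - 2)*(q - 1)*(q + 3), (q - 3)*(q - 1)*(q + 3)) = q^2 + 2*q - 3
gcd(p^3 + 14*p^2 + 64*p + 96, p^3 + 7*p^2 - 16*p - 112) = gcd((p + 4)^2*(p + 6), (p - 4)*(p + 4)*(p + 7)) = p + 4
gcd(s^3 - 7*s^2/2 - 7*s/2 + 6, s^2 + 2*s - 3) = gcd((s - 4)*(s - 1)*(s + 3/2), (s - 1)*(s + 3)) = s - 1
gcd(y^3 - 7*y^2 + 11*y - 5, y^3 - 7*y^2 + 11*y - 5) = y^3 - 7*y^2 + 11*y - 5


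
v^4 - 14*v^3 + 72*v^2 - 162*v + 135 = (v - 5)*(v - 3)^3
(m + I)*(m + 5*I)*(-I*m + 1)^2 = -m^4 - 8*I*m^3 + 18*m^2 + 16*I*m - 5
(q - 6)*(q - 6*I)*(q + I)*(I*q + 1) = I*q^4 + 6*q^3 - 6*I*q^3 - 36*q^2 + I*q^2 + 6*q - 6*I*q - 36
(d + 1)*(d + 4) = d^2 + 5*d + 4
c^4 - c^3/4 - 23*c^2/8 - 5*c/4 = c*(c - 2)*(c + 1/2)*(c + 5/4)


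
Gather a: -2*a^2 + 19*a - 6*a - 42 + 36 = -2*a^2 + 13*a - 6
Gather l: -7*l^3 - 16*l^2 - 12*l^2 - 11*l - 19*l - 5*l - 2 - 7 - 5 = -7*l^3 - 28*l^2 - 35*l - 14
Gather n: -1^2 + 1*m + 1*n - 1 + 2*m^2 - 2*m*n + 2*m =2*m^2 + 3*m + n*(1 - 2*m) - 2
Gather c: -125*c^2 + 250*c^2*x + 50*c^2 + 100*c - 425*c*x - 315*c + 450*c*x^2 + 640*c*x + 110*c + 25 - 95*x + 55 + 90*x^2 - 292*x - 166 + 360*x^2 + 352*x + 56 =c^2*(250*x - 75) + c*(450*x^2 + 215*x - 105) + 450*x^2 - 35*x - 30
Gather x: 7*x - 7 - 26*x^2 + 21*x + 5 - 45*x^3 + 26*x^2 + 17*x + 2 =-45*x^3 + 45*x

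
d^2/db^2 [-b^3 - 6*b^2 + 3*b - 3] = -6*b - 12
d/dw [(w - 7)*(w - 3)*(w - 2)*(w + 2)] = 4*w^3 - 30*w^2 + 34*w + 40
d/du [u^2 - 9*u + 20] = 2*u - 9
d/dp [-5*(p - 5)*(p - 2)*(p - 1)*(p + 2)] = -20*p^3 + 90*p^2 - 10*p - 120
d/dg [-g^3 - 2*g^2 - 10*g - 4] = -3*g^2 - 4*g - 10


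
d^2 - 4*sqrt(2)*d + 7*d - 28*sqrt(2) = (d + 7)*(d - 4*sqrt(2))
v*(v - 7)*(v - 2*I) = v^3 - 7*v^2 - 2*I*v^2 + 14*I*v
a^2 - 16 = (a - 4)*(a + 4)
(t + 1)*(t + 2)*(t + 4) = t^3 + 7*t^2 + 14*t + 8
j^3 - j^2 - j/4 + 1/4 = (j - 1)*(j - 1/2)*(j + 1/2)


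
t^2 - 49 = (t - 7)*(t + 7)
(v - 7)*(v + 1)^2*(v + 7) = v^4 + 2*v^3 - 48*v^2 - 98*v - 49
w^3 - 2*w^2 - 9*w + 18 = (w - 3)*(w - 2)*(w + 3)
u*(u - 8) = u^2 - 8*u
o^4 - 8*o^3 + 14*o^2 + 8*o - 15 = (o - 5)*(o - 3)*(o - 1)*(o + 1)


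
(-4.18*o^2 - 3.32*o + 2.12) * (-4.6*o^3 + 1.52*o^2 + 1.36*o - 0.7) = 19.228*o^5 + 8.9184*o^4 - 20.4832*o^3 + 1.6332*o^2 + 5.2072*o - 1.484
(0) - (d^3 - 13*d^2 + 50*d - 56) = -d^3 + 13*d^2 - 50*d + 56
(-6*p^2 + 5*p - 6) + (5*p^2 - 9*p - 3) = -p^2 - 4*p - 9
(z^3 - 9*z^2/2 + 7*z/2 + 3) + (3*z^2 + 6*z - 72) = z^3 - 3*z^2/2 + 19*z/2 - 69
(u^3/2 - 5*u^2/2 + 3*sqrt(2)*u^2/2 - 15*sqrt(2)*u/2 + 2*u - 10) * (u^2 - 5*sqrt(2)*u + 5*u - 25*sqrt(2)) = u^5/2 - sqrt(2)*u^4 - 51*u^3/2 + 15*sqrt(2)*u^2 + 325*u + 250*sqrt(2)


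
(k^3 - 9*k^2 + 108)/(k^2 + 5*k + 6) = (k^2 - 12*k + 36)/(k + 2)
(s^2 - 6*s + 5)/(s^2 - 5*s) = (s - 1)/s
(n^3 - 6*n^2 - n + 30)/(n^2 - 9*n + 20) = (n^2 - n - 6)/(n - 4)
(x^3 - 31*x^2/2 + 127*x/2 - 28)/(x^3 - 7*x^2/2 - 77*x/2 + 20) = (x - 7)/(x + 5)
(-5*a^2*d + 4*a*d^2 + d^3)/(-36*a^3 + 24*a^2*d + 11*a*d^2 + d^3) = d*(5*a + d)/(36*a^2 + 12*a*d + d^2)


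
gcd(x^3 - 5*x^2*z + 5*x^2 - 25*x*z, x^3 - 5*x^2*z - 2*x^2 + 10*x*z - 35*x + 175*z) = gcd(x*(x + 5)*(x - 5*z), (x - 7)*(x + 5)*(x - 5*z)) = x^2 - 5*x*z + 5*x - 25*z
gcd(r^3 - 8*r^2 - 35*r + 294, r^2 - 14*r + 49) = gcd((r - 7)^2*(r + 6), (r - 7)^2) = r^2 - 14*r + 49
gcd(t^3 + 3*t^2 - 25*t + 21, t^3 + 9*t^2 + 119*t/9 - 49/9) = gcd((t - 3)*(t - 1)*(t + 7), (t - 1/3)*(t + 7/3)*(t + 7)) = t + 7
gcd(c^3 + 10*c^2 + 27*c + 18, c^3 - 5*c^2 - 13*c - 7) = c + 1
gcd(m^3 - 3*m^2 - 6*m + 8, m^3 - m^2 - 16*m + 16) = m^2 - 5*m + 4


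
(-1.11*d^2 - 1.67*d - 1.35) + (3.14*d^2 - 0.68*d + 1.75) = 2.03*d^2 - 2.35*d + 0.4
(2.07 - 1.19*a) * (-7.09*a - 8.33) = 8.4371*a^2 - 4.7636*a - 17.2431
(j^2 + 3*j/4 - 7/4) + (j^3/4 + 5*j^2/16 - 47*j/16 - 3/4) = j^3/4 + 21*j^2/16 - 35*j/16 - 5/2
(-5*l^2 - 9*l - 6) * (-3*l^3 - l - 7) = 15*l^5 + 27*l^4 + 23*l^3 + 44*l^2 + 69*l + 42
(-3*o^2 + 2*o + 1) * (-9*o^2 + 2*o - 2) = 27*o^4 - 24*o^3 + o^2 - 2*o - 2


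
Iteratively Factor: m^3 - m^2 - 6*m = (m + 2)*(m^2 - 3*m) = (m - 3)*(m + 2)*(m)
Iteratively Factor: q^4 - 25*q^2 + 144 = (q + 3)*(q^3 - 3*q^2 - 16*q + 48) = (q + 3)*(q + 4)*(q^2 - 7*q + 12) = (q - 4)*(q + 3)*(q + 4)*(q - 3)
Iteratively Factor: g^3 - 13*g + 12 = (g - 3)*(g^2 + 3*g - 4) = (g - 3)*(g - 1)*(g + 4)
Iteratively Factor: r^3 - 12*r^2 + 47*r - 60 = (r - 5)*(r^2 - 7*r + 12) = (r - 5)*(r - 4)*(r - 3)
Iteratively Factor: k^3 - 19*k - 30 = (k + 2)*(k^2 - 2*k - 15) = (k - 5)*(k + 2)*(k + 3)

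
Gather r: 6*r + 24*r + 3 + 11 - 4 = 30*r + 10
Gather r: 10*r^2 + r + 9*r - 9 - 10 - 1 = 10*r^2 + 10*r - 20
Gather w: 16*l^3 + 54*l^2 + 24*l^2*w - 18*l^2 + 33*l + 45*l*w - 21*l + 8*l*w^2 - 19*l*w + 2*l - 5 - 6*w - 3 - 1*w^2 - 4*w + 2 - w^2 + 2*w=16*l^3 + 36*l^2 + 14*l + w^2*(8*l - 2) + w*(24*l^2 + 26*l - 8) - 6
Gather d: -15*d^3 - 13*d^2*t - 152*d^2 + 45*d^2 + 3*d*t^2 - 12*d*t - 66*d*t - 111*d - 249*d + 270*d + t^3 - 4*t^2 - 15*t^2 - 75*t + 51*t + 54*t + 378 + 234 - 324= -15*d^3 + d^2*(-13*t - 107) + d*(3*t^2 - 78*t - 90) + t^3 - 19*t^2 + 30*t + 288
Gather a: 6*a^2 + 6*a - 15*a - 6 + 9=6*a^2 - 9*a + 3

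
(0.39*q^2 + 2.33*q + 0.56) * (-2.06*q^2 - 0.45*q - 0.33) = -0.8034*q^4 - 4.9753*q^3 - 2.3308*q^2 - 1.0209*q - 0.1848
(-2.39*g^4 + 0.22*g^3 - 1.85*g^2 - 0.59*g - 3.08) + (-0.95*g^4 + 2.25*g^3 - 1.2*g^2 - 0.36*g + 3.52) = -3.34*g^4 + 2.47*g^3 - 3.05*g^2 - 0.95*g + 0.44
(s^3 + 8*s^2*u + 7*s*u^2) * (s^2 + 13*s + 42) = s^5 + 8*s^4*u + 13*s^4 + 7*s^3*u^2 + 104*s^3*u + 42*s^3 + 91*s^2*u^2 + 336*s^2*u + 294*s*u^2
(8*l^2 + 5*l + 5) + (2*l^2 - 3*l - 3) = 10*l^2 + 2*l + 2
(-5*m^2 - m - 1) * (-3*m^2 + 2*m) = 15*m^4 - 7*m^3 + m^2 - 2*m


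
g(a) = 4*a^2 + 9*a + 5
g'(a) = 8*a + 9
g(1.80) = 34.16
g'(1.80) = 23.40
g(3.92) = 101.75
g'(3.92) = 40.36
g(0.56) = 11.29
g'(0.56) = 13.48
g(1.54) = 28.35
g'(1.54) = 21.32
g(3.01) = 68.33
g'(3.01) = 33.08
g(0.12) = 6.14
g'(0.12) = 9.96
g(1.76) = 33.23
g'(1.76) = 23.08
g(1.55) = 28.56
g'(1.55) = 21.40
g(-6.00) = 95.00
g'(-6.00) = -39.00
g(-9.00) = 248.00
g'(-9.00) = -63.00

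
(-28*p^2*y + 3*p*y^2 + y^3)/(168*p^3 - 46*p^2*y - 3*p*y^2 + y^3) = y/(-6*p + y)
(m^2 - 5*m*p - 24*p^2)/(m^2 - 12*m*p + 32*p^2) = (-m - 3*p)/(-m + 4*p)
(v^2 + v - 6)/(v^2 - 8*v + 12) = (v + 3)/(v - 6)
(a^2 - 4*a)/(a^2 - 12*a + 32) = a/(a - 8)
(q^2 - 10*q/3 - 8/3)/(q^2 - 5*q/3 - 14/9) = 3*(q - 4)/(3*q - 7)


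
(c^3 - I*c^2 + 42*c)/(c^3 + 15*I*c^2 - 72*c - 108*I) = c*(c - 7*I)/(c^2 + 9*I*c - 18)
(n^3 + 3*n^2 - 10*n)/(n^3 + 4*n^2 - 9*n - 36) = n*(n^2 + 3*n - 10)/(n^3 + 4*n^2 - 9*n - 36)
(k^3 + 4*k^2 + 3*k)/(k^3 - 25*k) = (k^2 + 4*k + 3)/(k^2 - 25)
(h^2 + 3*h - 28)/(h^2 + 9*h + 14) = (h - 4)/(h + 2)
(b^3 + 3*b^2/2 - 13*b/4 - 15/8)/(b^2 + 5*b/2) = b - 1 - 3/(4*b)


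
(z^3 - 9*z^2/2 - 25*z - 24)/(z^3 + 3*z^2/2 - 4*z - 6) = (z - 8)/(z - 2)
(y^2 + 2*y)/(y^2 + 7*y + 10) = y/(y + 5)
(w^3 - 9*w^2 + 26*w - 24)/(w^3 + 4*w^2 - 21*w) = (w^2 - 6*w + 8)/(w*(w + 7))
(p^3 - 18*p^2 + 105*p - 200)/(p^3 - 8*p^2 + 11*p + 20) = (p^2 - 13*p + 40)/(p^2 - 3*p - 4)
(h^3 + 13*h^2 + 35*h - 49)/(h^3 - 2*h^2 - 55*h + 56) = (h + 7)/(h - 8)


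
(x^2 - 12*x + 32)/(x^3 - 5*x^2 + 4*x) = (x - 8)/(x*(x - 1))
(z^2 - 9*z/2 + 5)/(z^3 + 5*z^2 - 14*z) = (z - 5/2)/(z*(z + 7))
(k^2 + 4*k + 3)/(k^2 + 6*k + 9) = (k + 1)/(k + 3)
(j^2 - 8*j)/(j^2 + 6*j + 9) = j*(j - 8)/(j^2 + 6*j + 9)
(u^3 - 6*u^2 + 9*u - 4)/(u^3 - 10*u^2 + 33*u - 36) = (u^2 - 2*u + 1)/(u^2 - 6*u + 9)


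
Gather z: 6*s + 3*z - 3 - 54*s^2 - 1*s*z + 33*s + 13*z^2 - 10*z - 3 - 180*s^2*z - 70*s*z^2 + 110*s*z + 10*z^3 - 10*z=-54*s^2 + 39*s + 10*z^3 + z^2*(13 - 70*s) + z*(-180*s^2 + 109*s - 17) - 6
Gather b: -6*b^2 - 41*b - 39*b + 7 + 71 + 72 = -6*b^2 - 80*b + 150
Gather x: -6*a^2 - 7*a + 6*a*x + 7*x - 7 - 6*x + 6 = -6*a^2 - 7*a + x*(6*a + 1) - 1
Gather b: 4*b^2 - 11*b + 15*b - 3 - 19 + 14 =4*b^2 + 4*b - 8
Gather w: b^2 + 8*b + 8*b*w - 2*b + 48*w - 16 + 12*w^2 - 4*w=b^2 + 6*b + 12*w^2 + w*(8*b + 44) - 16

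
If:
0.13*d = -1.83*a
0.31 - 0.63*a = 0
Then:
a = 0.49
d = -6.93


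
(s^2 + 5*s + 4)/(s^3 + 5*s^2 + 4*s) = 1/s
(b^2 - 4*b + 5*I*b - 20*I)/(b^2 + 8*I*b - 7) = (b^2 + b*(-4 + 5*I) - 20*I)/(b^2 + 8*I*b - 7)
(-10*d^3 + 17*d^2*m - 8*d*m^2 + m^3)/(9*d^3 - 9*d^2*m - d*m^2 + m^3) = (-10*d^2 + 7*d*m - m^2)/(9*d^2 - m^2)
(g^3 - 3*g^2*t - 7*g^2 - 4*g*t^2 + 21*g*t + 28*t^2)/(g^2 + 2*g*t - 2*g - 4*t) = (g^3 - 3*g^2*t - 7*g^2 - 4*g*t^2 + 21*g*t + 28*t^2)/(g^2 + 2*g*t - 2*g - 4*t)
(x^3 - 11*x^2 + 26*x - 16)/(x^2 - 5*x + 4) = (x^2 - 10*x + 16)/(x - 4)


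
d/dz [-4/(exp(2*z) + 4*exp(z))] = 8*(exp(z) + 2)*exp(-z)/(exp(z) + 4)^2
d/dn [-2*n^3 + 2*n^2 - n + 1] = -6*n^2 + 4*n - 1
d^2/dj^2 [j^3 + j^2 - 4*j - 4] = 6*j + 2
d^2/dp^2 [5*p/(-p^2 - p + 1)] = 10*(-p^3 - 3*p - 1)/(p^6 + 3*p^5 - 5*p^3 + 3*p - 1)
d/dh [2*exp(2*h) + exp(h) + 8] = (4*exp(h) + 1)*exp(h)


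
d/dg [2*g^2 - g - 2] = 4*g - 1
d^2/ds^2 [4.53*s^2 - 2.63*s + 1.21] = 9.06000000000000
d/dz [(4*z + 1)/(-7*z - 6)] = -17/(7*z + 6)^2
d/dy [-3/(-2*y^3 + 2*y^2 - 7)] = 6*y*(2 - 3*y)/(2*y^3 - 2*y^2 + 7)^2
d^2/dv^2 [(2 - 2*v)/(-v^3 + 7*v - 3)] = 4*((v - 1)*(3*v^2 - 7)^2 + (-3*v^2 - 3*v*(v - 1) + 7)*(v^3 - 7*v + 3))/(v^3 - 7*v + 3)^3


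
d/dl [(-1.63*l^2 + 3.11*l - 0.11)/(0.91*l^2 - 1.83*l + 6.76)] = (0.152799999999999*l^2 - 21.8374*l + 20.8223)/(0.8281*l^4 - 3.3306*l^3 + 15.6521*l^2 - 24.7416*l + 45.6976)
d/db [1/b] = -1/b^2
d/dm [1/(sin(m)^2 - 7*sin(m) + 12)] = (7 - 2*sin(m))*cos(m)/(sin(m)^2 - 7*sin(m) + 12)^2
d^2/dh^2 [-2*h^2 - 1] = -4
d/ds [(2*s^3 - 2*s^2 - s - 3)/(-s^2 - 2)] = (-2*s^4 - 13*s^2 + 2*s + 2)/(s^4 + 4*s^2 + 4)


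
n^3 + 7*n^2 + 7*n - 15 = (n - 1)*(n + 3)*(n + 5)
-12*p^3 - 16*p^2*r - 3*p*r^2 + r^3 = (-6*p + r)*(p + r)*(2*p + r)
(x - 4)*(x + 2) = x^2 - 2*x - 8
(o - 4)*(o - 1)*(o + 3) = o^3 - 2*o^2 - 11*o + 12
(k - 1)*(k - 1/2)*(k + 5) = k^3 + 7*k^2/2 - 7*k + 5/2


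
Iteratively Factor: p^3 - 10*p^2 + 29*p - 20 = (p - 4)*(p^2 - 6*p + 5) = (p - 5)*(p - 4)*(p - 1)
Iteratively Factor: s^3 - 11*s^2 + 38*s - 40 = (s - 2)*(s^2 - 9*s + 20) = (s - 5)*(s - 2)*(s - 4)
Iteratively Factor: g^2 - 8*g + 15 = (g - 5)*(g - 3)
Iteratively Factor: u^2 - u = (u - 1)*(u)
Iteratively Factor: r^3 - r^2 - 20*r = (r + 4)*(r^2 - 5*r) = r*(r + 4)*(r - 5)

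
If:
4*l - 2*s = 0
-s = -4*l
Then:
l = 0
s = 0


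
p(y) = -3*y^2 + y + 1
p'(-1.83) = 11.98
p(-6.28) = -123.60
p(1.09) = -1.47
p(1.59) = -4.99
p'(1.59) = -8.54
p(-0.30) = 0.43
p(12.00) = -419.00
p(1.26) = -2.50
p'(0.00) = 1.00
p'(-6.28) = 38.68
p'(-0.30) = 2.80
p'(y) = 1 - 6*y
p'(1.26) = -6.56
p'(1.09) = -5.54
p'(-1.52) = 10.12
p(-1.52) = -7.45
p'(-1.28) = 8.68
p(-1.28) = -5.20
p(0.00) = 1.00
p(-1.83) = -10.88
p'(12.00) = -71.00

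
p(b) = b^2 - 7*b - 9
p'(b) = 2*b - 7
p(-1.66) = 5.38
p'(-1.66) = -10.32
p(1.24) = -16.14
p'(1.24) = -4.52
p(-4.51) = 42.91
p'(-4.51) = -16.02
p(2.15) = -19.43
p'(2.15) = -2.70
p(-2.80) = 18.44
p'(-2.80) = -12.60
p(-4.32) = 39.90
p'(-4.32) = -15.64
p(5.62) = -16.76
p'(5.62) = 4.24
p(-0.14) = -8.00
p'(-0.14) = -7.28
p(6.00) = -15.00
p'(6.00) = 5.00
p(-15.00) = 321.00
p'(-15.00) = -37.00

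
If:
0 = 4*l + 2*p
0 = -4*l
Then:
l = 0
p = 0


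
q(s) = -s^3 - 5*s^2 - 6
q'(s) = -3*s^2 - 10*s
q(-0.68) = -8.00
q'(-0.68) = 5.41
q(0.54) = -7.62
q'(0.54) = -6.27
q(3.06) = -81.47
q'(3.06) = -58.69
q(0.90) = -10.78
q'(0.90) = -11.43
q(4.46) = -194.17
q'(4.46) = -104.27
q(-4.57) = -14.98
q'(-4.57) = -16.95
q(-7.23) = 110.57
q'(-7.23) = -84.52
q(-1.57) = -14.45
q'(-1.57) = 8.31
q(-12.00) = 1002.00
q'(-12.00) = -312.00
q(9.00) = -1140.00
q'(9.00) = -333.00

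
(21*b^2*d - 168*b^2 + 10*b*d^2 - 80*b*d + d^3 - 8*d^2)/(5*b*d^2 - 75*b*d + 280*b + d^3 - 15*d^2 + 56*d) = (21*b^2 + 10*b*d + d^2)/(5*b*d - 35*b + d^2 - 7*d)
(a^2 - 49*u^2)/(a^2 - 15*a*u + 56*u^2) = (-a - 7*u)/(-a + 8*u)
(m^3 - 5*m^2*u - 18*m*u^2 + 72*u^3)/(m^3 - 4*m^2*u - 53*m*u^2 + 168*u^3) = (-m^2 + 2*m*u + 24*u^2)/(-m^2 + m*u + 56*u^2)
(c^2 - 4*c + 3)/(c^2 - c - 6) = (c - 1)/(c + 2)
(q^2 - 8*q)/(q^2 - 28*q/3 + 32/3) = 3*q/(3*q - 4)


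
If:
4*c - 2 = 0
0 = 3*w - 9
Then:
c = 1/2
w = 3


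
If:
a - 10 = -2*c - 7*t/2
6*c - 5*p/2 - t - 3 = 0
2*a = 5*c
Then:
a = 50/9 - 35*t/18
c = 20/9 - 7*t/9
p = 62/15 - 34*t/15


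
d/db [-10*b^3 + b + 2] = 1 - 30*b^2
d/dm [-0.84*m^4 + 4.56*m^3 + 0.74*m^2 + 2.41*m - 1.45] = -3.36*m^3 + 13.68*m^2 + 1.48*m + 2.41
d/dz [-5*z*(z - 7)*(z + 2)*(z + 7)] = -20*z^3 - 30*z^2 + 490*z + 490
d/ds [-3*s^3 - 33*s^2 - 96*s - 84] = -9*s^2 - 66*s - 96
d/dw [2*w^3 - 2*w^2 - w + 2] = 6*w^2 - 4*w - 1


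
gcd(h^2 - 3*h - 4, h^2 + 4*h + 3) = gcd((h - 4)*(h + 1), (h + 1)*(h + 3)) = h + 1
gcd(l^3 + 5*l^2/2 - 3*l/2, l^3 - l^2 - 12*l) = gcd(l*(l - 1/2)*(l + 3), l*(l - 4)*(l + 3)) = l^2 + 3*l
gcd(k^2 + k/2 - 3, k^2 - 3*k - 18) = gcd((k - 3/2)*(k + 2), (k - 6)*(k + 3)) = 1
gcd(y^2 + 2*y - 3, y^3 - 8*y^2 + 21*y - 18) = 1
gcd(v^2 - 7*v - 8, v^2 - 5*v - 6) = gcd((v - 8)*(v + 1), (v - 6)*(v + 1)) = v + 1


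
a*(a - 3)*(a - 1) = a^3 - 4*a^2 + 3*a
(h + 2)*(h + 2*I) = h^2 + 2*h + 2*I*h + 4*I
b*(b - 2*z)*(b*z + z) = b^3*z - 2*b^2*z^2 + b^2*z - 2*b*z^2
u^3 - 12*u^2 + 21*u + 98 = (u - 7)^2*(u + 2)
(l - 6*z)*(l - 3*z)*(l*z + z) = l^3*z - 9*l^2*z^2 + l^2*z + 18*l*z^3 - 9*l*z^2 + 18*z^3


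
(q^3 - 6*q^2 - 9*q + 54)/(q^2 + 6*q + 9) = (q^2 - 9*q + 18)/(q + 3)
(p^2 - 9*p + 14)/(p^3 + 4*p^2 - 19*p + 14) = (p - 7)/(p^2 + 6*p - 7)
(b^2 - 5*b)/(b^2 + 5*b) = (b - 5)/(b + 5)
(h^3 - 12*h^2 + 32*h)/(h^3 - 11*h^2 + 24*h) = (h - 4)/(h - 3)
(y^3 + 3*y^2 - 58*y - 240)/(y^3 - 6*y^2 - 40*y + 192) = (y + 5)/(y - 4)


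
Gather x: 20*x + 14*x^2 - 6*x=14*x^2 + 14*x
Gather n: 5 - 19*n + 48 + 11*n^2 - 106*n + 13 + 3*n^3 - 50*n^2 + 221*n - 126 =3*n^3 - 39*n^2 + 96*n - 60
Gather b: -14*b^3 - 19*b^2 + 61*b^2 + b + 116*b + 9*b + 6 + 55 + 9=-14*b^3 + 42*b^2 + 126*b + 70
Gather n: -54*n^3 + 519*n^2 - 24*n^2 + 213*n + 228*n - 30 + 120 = -54*n^3 + 495*n^2 + 441*n + 90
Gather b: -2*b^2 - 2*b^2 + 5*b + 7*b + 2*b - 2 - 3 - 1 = -4*b^2 + 14*b - 6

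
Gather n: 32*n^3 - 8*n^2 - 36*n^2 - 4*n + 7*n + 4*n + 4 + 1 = 32*n^3 - 44*n^2 + 7*n + 5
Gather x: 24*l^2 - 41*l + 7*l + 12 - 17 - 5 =24*l^2 - 34*l - 10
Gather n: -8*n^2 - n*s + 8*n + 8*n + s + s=-8*n^2 + n*(16 - s) + 2*s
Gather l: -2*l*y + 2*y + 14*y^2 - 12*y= -2*l*y + 14*y^2 - 10*y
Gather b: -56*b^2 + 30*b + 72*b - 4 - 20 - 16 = -56*b^2 + 102*b - 40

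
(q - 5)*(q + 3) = q^2 - 2*q - 15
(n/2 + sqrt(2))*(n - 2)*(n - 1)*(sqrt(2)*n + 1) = sqrt(2)*n^4/2 - 3*sqrt(2)*n^3/2 + 5*n^3/2 - 15*n^2/2 + 2*sqrt(2)*n^2 - 3*sqrt(2)*n + 5*n + 2*sqrt(2)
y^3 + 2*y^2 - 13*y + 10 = (y - 2)*(y - 1)*(y + 5)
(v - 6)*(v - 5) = v^2 - 11*v + 30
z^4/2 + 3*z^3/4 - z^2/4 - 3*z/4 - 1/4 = (z/2 + 1/2)*(z - 1)*(z + 1/2)*(z + 1)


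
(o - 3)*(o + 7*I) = o^2 - 3*o + 7*I*o - 21*I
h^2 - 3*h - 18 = (h - 6)*(h + 3)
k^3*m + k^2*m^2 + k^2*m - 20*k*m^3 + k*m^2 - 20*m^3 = (k - 4*m)*(k + 5*m)*(k*m + m)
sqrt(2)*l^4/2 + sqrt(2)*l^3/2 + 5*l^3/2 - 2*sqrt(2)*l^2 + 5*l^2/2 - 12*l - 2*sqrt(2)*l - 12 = (l - 3*sqrt(2)/2)*(l + 2*sqrt(2))^2*(sqrt(2)*l/2 + sqrt(2)/2)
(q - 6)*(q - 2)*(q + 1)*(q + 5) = q^4 - 2*q^3 - 31*q^2 + 32*q + 60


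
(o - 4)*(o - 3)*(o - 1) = o^3 - 8*o^2 + 19*o - 12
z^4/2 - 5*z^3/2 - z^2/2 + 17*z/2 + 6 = (z/2 + 1/2)*(z - 4)*(z - 3)*(z + 1)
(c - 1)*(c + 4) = c^2 + 3*c - 4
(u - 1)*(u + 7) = u^2 + 6*u - 7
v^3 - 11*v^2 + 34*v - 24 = (v - 6)*(v - 4)*(v - 1)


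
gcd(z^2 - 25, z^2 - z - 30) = z + 5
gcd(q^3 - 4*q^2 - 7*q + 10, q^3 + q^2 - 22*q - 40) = q^2 - 3*q - 10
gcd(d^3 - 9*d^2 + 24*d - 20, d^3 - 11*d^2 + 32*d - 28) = d^2 - 4*d + 4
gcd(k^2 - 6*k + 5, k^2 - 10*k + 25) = k - 5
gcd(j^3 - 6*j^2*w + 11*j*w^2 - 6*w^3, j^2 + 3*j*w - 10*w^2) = -j + 2*w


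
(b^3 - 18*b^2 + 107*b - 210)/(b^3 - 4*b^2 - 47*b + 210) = (b - 7)/(b + 7)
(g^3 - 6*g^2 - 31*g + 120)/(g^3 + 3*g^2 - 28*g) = (g^3 - 6*g^2 - 31*g + 120)/(g*(g^2 + 3*g - 28))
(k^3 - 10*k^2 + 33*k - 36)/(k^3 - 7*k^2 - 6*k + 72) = (k^2 - 6*k + 9)/(k^2 - 3*k - 18)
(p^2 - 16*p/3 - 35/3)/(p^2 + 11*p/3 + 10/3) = (p - 7)/(p + 2)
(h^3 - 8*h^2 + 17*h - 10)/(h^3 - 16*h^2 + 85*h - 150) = (h^2 - 3*h + 2)/(h^2 - 11*h + 30)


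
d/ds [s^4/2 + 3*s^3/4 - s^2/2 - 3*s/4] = 2*s^3 + 9*s^2/4 - s - 3/4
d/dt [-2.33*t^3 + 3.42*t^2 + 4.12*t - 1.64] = -6.99*t^2 + 6.84*t + 4.12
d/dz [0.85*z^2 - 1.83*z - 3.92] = 1.7*z - 1.83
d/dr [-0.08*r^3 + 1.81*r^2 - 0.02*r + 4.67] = -0.24*r^2 + 3.62*r - 0.02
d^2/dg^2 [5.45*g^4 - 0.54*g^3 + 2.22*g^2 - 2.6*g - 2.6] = 65.4*g^2 - 3.24*g + 4.44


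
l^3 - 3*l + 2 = (l - 1)^2*(l + 2)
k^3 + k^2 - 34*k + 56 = (k - 4)*(k - 2)*(k + 7)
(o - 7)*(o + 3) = o^2 - 4*o - 21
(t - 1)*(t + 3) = t^2 + 2*t - 3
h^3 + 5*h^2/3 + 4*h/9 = h*(h + 1/3)*(h + 4/3)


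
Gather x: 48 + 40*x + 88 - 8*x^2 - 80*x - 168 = -8*x^2 - 40*x - 32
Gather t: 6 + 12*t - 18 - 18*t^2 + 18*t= -18*t^2 + 30*t - 12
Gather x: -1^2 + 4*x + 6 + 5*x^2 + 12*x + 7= 5*x^2 + 16*x + 12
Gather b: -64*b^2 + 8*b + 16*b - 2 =-64*b^2 + 24*b - 2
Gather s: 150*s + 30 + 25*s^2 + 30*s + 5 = 25*s^2 + 180*s + 35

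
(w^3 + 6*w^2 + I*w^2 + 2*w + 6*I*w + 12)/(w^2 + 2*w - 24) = (w^2 + I*w + 2)/(w - 4)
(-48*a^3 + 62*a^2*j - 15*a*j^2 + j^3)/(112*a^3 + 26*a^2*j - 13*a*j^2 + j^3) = (-6*a^2 + 7*a*j - j^2)/(14*a^2 + 5*a*j - j^2)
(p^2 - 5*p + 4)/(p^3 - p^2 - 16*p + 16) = 1/(p + 4)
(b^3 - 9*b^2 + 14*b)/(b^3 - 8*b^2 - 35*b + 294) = b*(b - 2)/(b^2 - b - 42)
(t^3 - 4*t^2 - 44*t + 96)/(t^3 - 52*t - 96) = (t - 2)/(t + 2)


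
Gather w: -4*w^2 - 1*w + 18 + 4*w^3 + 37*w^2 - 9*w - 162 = 4*w^3 + 33*w^2 - 10*w - 144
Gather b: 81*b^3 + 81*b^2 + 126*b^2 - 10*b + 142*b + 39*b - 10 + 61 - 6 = 81*b^3 + 207*b^2 + 171*b + 45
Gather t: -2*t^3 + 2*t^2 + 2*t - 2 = -2*t^3 + 2*t^2 + 2*t - 2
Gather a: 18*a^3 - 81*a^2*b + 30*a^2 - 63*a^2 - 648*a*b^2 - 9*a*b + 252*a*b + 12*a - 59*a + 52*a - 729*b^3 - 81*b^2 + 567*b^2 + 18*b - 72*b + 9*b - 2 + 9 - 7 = 18*a^3 + a^2*(-81*b - 33) + a*(-648*b^2 + 243*b + 5) - 729*b^3 + 486*b^2 - 45*b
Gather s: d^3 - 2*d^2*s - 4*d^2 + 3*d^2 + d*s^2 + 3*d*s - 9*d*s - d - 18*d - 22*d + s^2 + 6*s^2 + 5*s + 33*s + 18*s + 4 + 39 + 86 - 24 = d^3 - d^2 - 41*d + s^2*(d + 7) + s*(-2*d^2 - 6*d + 56) + 105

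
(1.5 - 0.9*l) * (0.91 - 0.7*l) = 0.63*l^2 - 1.869*l + 1.365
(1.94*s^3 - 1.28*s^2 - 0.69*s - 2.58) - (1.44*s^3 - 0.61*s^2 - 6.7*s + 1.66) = 0.5*s^3 - 0.67*s^2 + 6.01*s - 4.24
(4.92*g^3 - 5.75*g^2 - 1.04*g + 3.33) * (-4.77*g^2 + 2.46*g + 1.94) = -23.4684*g^5 + 39.5307*g^4 + 0.360600000000001*g^3 - 29.5975*g^2 + 6.1742*g + 6.4602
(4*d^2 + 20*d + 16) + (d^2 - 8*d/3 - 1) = 5*d^2 + 52*d/3 + 15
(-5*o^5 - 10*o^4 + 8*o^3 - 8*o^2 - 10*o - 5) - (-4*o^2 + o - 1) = -5*o^5 - 10*o^4 + 8*o^3 - 4*o^2 - 11*o - 4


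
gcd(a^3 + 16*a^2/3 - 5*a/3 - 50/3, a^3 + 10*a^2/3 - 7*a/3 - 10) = a^2 + a/3 - 10/3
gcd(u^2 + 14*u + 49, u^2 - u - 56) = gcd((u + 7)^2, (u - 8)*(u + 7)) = u + 7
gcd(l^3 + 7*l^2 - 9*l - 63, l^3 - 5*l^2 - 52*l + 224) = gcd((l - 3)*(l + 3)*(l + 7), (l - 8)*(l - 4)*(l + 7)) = l + 7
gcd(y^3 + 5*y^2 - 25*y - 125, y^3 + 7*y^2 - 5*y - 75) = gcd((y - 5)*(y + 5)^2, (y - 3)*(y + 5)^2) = y^2 + 10*y + 25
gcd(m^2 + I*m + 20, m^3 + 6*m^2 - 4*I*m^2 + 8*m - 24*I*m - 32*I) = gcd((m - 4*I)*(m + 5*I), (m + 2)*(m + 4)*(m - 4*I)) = m - 4*I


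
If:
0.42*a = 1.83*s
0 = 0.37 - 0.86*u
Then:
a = 4.35714285714286*s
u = 0.43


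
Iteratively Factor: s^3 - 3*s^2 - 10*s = (s)*(s^2 - 3*s - 10) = s*(s - 5)*(s + 2)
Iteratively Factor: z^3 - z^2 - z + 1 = (z - 1)*(z^2 - 1) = (z - 1)^2*(z + 1)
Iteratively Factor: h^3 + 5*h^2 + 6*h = (h + 2)*(h^2 + 3*h) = h*(h + 2)*(h + 3)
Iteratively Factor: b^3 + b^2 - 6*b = (b)*(b^2 + b - 6) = b*(b - 2)*(b + 3)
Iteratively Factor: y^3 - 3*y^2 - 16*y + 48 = (y + 4)*(y^2 - 7*y + 12) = (y - 4)*(y + 4)*(y - 3)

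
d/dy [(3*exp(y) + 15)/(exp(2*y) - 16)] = 3*(-2*(exp(y) + 5)*exp(y) + exp(2*y) - 16)*exp(y)/(exp(2*y) - 16)^2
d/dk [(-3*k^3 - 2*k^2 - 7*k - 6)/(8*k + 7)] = (-48*k^3 - 79*k^2 - 28*k - 1)/(64*k^2 + 112*k + 49)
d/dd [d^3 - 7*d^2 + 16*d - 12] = 3*d^2 - 14*d + 16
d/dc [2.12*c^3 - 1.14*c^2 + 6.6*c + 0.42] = 6.36*c^2 - 2.28*c + 6.6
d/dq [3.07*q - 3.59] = 3.07000000000000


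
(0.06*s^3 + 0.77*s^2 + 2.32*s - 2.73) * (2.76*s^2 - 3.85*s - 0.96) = 0.1656*s^5 + 1.8942*s^4 + 3.3811*s^3 - 17.206*s^2 + 8.2833*s + 2.6208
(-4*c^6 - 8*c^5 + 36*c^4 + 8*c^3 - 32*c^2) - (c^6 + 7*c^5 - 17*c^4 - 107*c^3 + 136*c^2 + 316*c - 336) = -5*c^6 - 15*c^5 + 53*c^4 + 115*c^3 - 168*c^2 - 316*c + 336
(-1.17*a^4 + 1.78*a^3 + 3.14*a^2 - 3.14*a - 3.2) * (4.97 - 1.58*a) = 1.8486*a^5 - 8.6273*a^4 + 3.8854*a^3 + 20.567*a^2 - 10.5498*a - 15.904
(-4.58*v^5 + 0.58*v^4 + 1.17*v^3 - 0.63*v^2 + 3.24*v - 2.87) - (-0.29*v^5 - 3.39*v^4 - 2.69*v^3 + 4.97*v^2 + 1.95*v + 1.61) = -4.29*v^5 + 3.97*v^4 + 3.86*v^3 - 5.6*v^2 + 1.29*v - 4.48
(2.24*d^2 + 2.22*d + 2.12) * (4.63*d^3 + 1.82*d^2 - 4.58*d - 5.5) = 10.3712*d^5 + 14.3554*d^4 + 3.5968*d^3 - 18.6292*d^2 - 21.9196*d - 11.66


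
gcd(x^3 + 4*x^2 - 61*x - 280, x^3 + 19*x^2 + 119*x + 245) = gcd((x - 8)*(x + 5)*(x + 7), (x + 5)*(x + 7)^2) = x^2 + 12*x + 35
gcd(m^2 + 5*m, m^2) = m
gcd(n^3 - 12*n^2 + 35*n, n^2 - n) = n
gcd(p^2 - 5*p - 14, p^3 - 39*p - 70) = p^2 - 5*p - 14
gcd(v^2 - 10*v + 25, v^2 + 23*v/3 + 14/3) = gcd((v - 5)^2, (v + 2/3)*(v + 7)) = 1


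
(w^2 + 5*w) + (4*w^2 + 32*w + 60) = 5*w^2 + 37*w + 60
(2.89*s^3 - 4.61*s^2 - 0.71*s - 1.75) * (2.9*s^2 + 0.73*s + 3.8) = 8.381*s^5 - 11.2593*s^4 + 5.5577*s^3 - 23.1113*s^2 - 3.9755*s - 6.65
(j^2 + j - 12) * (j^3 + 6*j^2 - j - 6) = j^5 + 7*j^4 - 7*j^3 - 79*j^2 + 6*j + 72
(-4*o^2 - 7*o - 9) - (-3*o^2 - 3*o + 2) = -o^2 - 4*o - 11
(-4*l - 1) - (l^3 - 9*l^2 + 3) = -l^3 + 9*l^2 - 4*l - 4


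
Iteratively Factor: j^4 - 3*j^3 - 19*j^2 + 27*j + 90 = (j - 3)*(j^3 - 19*j - 30) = (j - 5)*(j - 3)*(j^2 + 5*j + 6) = (j - 5)*(j - 3)*(j + 2)*(j + 3)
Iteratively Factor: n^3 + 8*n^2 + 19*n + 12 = (n + 3)*(n^2 + 5*n + 4) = (n + 3)*(n + 4)*(n + 1)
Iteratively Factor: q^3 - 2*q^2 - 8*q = (q + 2)*(q^2 - 4*q) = (q - 4)*(q + 2)*(q)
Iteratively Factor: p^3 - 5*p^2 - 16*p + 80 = (p - 5)*(p^2 - 16) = (p - 5)*(p + 4)*(p - 4)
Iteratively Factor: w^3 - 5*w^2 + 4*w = (w)*(w^2 - 5*w + 4) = w*(w - 4)*(w - 1)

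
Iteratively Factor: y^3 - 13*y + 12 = (y + 4)*(y^2 - 4*y + 3) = (y - 3)*(y + 4)*(y - 1)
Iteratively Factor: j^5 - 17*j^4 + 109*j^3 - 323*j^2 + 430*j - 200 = (j - 2)*(j^4 - 15*j^3 + 79*j^2 - 165*j + 100) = (j - 4)*(j - 2)*(j^3 - 11*j^2 + 35*j - 25) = (j - 5)*(j - 4)*(j - 2)*(j^2 - 6*j + 5) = (j - 5)^2*(j - 4)*(j - 2)*(j - 1)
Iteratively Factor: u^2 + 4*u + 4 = (u + 2)*(u + 2)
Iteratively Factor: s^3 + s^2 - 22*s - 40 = (s - 5)*(s^2 + 6*s + 8) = (s - 5)*(s + 4)*(s + 2)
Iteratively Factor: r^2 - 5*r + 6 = (r - 3)*(r - 2)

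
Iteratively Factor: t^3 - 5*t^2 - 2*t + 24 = (t - 3)*(t^2 - 2*t - 8) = (t - 4)*(t - 3)*(t + 2)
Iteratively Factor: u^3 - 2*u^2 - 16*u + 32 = (u + 4)*(u^2 - 6*u + 8) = (u - 4)*(u + 4)*(u - 2)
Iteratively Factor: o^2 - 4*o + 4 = (o - 2)*(o - 2)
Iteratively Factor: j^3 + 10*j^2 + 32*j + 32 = (j + 4)*(j^2 + 6*j + 8) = (j + 4)^2*(j + 2)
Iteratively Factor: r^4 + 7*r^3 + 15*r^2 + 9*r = (r + 1)*(r^3 + 6*r^2 + 9*r) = (r + 1)*(r + 3)*(r^2 + 3*r) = (r + 1)*(r + 3)^2*(r)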